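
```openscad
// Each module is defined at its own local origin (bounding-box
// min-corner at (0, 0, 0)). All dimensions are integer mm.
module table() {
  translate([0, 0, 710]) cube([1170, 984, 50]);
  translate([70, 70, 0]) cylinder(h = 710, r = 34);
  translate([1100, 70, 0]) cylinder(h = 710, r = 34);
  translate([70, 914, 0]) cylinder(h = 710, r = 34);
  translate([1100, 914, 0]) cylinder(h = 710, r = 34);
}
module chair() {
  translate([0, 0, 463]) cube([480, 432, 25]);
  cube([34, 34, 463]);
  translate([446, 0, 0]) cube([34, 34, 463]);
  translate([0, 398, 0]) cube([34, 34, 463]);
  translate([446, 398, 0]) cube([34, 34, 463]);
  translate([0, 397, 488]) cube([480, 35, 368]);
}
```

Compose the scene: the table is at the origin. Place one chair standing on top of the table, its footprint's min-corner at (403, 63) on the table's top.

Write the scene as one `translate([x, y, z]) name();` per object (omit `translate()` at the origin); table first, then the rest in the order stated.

table();
translate([403, 63, 760]) chair();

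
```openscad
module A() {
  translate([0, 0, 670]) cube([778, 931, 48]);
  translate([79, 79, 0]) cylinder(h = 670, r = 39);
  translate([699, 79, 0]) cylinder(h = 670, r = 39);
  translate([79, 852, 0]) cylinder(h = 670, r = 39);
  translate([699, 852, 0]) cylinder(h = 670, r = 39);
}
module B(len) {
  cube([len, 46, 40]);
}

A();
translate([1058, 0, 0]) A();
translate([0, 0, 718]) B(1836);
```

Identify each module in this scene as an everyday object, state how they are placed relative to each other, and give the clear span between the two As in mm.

Second table starts at x = 1058; first ends at x = 778; clear span = 1058 − 778 = 280 mm.

A is a table. B is a beam. A beam spans the tops of two tables. The clear span between the two tables is 280 mm.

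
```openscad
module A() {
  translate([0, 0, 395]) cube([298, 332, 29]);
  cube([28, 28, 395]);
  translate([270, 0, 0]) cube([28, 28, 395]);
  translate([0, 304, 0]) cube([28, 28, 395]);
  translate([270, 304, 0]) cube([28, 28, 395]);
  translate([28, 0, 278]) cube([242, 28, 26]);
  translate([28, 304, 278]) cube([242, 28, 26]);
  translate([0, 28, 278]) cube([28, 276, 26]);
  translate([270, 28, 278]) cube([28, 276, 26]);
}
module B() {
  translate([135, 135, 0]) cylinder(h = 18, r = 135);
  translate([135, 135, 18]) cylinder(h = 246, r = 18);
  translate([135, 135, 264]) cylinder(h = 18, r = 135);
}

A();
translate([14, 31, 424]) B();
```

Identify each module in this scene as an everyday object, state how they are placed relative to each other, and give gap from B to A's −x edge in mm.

The spool's min-x is at 14; the stool's min-x is 0; gap = 14 mm.

A is a stool. B is a spool. The spool is on top of the stool, centred. The gap from the spool to the stool's −x edge is 14 mm.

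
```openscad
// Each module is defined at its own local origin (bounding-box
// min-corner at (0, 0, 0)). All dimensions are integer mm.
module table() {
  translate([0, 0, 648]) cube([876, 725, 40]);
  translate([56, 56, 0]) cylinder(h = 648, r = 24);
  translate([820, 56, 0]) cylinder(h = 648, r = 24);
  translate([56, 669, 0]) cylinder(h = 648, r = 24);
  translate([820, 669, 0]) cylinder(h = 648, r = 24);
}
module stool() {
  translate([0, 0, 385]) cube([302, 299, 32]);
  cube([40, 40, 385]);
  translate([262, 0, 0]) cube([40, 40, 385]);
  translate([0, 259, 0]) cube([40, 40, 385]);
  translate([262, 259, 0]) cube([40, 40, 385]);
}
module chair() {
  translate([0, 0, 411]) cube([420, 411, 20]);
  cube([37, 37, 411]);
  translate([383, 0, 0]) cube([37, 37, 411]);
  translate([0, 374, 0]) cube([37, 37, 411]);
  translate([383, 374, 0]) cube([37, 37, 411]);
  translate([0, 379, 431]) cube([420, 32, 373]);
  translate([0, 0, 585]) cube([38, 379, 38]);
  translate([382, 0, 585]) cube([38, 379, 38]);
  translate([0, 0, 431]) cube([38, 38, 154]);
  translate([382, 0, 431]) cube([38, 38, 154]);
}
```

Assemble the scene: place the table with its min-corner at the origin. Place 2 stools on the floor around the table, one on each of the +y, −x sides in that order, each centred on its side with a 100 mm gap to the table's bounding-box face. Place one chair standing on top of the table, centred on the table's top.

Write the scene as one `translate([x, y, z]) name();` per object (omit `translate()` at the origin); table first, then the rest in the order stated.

table();
translate([287, 825, 0]) stool();
translate([-402, 213, 0]) stool();
translate([228, 157, 688]) chair();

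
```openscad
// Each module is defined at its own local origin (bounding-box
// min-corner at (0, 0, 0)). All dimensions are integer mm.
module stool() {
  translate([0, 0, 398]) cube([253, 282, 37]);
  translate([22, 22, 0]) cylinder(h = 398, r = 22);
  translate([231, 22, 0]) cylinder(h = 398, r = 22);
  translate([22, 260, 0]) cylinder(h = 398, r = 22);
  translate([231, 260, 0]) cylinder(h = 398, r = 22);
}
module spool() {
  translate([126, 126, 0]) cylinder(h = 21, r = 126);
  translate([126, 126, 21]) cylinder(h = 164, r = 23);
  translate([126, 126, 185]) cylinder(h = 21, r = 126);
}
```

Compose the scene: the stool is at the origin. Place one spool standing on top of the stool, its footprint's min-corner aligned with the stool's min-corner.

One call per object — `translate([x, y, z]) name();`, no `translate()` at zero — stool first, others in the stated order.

stool();
translate([0, 0, 435]) spool();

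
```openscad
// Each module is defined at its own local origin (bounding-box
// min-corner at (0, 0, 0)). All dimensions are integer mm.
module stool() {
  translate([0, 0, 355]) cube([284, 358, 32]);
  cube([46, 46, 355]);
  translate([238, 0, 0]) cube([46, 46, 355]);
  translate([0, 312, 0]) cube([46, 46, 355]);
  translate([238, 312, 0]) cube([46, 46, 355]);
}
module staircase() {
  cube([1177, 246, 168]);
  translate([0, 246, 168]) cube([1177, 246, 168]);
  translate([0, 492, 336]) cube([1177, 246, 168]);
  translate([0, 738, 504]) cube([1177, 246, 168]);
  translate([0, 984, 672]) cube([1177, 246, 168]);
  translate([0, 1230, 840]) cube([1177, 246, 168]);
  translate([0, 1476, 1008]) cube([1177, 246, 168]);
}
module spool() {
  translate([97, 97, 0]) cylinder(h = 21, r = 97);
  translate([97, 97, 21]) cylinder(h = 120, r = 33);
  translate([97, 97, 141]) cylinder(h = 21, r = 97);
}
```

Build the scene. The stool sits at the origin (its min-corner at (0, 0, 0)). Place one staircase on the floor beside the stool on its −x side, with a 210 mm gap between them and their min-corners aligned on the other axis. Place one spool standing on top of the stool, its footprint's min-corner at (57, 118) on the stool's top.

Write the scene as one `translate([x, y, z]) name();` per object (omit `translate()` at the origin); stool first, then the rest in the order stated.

stool();
translate([-1387, 0, 0]) staircase();
translate([57, 118, 387]) spool();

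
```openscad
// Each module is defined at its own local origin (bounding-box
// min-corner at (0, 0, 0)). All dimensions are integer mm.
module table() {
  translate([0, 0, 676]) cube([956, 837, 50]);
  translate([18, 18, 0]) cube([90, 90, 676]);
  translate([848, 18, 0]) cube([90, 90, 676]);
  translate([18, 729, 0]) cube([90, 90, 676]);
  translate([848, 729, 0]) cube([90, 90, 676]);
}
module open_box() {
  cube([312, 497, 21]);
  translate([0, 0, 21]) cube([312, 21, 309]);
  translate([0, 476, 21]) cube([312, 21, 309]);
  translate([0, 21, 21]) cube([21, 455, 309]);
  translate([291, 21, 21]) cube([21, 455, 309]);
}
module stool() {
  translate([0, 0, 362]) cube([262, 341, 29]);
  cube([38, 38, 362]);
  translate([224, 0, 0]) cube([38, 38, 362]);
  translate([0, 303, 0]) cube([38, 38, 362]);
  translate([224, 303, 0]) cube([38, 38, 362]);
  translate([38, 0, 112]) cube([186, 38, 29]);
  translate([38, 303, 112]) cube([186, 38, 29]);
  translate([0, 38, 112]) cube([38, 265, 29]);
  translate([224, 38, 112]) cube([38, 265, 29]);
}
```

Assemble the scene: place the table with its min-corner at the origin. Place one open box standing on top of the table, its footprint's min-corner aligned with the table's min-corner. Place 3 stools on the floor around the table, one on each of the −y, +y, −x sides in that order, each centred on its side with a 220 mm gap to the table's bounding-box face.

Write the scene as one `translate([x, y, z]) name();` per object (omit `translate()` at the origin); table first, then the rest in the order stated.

table();
translate([0, 0, 726]) open_box();
translate([347, -561, 0]) stool();
translate([347, 1057, 0]) stool();
translate([-482, 248, 0]) stool();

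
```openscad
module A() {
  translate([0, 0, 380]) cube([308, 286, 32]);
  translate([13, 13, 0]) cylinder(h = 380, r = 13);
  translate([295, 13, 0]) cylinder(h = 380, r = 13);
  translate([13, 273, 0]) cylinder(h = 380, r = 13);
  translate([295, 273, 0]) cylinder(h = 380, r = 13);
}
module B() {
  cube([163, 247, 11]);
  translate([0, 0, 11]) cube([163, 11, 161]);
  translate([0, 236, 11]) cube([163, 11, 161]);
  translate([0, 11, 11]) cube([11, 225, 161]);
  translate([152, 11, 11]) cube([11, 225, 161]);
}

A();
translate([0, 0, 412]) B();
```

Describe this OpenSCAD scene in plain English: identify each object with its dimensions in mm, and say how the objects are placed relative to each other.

A is a simple wooden stool: a rectangular seat 308 mm (x) by 286 mm (y), 32 mm thick, top face at z = 412 mm, on four round legs, each 26 mm in diameter. The legs rest on z = 0, each leg's axis is inset half a diameter from the nearest pair of seat edges (so the leg's bounding box is flush with the corner).

B is an open-topped rectangular box: outside dimensions 163×247×172 mm, with a uniform wall and base thickness of 11 mm. The base is a full 163×247 slab on the floor; four walls sit on top of the base. The front and back walls (the −y and +y sides) span the full width; the two side walls fit between them.

The open box is on top of the stool.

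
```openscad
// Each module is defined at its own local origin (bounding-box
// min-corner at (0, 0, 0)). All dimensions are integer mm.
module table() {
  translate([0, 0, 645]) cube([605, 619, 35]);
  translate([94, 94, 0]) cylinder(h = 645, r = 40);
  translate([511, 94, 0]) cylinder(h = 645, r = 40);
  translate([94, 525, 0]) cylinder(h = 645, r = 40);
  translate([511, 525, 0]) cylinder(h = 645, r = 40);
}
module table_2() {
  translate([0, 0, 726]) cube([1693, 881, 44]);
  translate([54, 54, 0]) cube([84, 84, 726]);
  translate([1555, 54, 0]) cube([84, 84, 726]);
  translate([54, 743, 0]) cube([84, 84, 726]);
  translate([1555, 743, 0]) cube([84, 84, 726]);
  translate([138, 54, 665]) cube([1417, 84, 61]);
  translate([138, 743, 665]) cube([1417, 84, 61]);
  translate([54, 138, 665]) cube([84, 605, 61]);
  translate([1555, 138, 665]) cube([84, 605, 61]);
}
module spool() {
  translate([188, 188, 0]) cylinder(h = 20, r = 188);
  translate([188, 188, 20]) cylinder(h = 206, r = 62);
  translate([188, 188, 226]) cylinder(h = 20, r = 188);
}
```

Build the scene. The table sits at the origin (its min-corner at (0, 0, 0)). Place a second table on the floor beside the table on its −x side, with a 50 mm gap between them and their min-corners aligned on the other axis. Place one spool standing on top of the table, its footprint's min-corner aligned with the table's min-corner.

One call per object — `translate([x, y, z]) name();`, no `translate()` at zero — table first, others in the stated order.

table();
translate([-1743, 0, 0]) table_2();
translate([0, 0, 680]) spool();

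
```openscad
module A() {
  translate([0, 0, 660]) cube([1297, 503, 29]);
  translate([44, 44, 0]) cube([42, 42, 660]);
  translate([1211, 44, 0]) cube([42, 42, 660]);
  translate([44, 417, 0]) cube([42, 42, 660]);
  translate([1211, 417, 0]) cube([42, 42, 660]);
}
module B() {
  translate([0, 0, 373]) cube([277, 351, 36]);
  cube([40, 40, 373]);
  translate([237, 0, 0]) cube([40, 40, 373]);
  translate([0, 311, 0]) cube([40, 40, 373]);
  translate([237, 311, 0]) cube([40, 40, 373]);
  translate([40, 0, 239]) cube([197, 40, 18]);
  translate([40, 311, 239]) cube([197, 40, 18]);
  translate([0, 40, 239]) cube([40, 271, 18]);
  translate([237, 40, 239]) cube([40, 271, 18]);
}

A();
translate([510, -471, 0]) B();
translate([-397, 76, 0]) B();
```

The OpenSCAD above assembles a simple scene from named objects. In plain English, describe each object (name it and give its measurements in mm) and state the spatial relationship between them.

A is a table with a 1297×503 mm rectangular top, 29 mm thick, top surface at z = 689 mm, supported by four 42×42 mm square legs, each inset 44 mm from the nearest pair of top edges, running from the floor.

B is a simple wooden stool: a rectangular seat 277 mm (x) by 351 mm (y), 36 mm thick, top face at z = 409 mm, on four square legs, each 40×40 mm in cross-section. The legs rest on z = 0, each flush with a corner of the seat. Four stretchers, 40 mm wide and 18 mm tall, connect adjacent legs with their undersides at z = 239 mm, each running between the inner faces of the legs it joins and aligned with the legs' outer faces on the other axis.

Two stools sit around the table at the −y, −x sides.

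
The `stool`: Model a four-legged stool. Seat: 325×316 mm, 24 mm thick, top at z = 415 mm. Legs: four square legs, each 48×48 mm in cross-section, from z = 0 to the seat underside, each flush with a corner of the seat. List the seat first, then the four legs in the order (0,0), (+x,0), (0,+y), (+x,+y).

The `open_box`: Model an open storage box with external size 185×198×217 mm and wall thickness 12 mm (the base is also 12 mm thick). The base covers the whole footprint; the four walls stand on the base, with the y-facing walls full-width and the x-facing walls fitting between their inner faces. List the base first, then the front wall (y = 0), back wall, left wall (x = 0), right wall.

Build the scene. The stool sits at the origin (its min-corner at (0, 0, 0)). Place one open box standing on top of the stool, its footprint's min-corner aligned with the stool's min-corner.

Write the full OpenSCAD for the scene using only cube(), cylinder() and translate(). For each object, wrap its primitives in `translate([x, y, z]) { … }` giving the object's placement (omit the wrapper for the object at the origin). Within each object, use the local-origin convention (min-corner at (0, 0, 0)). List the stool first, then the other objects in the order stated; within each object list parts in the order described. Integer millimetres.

translate([0, 0, 391]) cube([325, 316, 24]);
cube([48, 48, 391]);
translate([277, 0, 0]) cube([48, 48, 391]);
translate([0, 268, 0]) cube([48, 48, 391]);
translate([277, 268, 0]) cube([48, 48, 391]);
translate([0, 0, 415]) {
  cube([185, 198, 12]);
  translate([0, 0, 12]) cube([185, 12, 205]);
  translate([0, 186, 12]) cube([185, 12, 205]);
  translate([0, 12, 12]) cube([12, 174, 205]);
  translate([173, 12, 12]) cube([12, 174, 205]);
}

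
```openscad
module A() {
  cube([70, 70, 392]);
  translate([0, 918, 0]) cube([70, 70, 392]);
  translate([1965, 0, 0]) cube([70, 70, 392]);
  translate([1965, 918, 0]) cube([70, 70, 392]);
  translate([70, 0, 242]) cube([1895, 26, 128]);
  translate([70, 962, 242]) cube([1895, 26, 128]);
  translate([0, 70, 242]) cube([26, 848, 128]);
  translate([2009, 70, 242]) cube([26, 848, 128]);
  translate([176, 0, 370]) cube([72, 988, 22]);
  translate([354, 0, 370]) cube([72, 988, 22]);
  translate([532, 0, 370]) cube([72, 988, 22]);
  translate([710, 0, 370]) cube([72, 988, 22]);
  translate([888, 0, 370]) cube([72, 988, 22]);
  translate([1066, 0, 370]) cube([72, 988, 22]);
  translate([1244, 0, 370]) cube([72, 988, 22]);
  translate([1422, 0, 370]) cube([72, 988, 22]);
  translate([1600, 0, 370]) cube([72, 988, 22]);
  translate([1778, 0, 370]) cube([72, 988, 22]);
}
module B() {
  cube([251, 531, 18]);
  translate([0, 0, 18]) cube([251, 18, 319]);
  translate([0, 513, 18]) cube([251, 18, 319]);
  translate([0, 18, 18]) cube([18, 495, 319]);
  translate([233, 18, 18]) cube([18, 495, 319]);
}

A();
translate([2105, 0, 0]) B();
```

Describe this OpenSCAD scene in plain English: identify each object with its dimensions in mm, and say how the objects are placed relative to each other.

A is a bed frame 2035 mm long (x) by 988 mm wide (y). Four 70×70 mm corner posts, 392 mm tall, at the corners of the footprint. Four rails of 26 mm thickness and 128 mm height run between adjacent posts with their undersides at z = 242 mm, their outer faces flush with the outside of the frame (the two x-running rails run between the posts' inner faces; the two y-running rails run between the posts' inner faces). 10 slats, each 72 mm wide (x) and 22 mm thick, lie across the top of the two x-running rails, running the full 988 mm width of the frame in y; the slats are evenly spaced along x between the inner faces of the end posts with equal gaps (rounded down to the nearest mm) at the −x end and between each pair — any rounding remainder accumulates at the +x end.

B is an open storage box with external size 251×531×337 mm and wall thickness 18 mm (the base is also 18 mm thick). The base covers the whole footprint; the four walls stand on the base, with the y-facing walls full-width and the x-facing walls fitting between their inner faces.

The open box is on the floor beside the bed frame on its +x side.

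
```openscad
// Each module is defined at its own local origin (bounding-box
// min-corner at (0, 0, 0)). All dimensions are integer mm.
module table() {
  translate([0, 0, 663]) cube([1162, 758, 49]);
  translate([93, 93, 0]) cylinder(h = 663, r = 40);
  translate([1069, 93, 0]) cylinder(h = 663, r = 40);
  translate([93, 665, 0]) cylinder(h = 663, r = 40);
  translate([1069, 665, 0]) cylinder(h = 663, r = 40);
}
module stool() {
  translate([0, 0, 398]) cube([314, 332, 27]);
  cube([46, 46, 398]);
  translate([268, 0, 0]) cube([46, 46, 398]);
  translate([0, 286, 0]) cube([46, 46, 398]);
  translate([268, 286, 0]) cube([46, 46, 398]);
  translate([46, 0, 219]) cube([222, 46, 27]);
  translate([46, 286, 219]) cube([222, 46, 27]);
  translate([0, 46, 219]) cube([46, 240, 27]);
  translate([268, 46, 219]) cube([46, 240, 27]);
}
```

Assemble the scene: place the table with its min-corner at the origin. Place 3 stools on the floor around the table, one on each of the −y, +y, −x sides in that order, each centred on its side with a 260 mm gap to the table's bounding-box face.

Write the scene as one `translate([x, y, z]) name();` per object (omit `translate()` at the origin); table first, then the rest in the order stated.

table();
translate([424, -592, 0]) stool();
translate([424, 1018, 0]) stool();
translate([-574, 213, 0]) stool();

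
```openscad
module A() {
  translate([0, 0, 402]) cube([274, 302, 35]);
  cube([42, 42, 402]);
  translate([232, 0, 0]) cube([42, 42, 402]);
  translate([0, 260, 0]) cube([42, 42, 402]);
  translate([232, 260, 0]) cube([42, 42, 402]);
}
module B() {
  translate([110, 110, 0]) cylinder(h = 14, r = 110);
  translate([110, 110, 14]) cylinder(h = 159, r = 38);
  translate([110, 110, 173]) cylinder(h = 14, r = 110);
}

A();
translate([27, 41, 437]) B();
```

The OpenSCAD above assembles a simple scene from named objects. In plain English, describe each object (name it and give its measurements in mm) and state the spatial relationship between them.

A is a simple wooden stool: a rectangular seat 274 mm (x) by 302 mm (y), 35 mm thick, top face at z = 437 mm, on four square legs, each 42×42 mm in cross-section. The legs rest on z = 0, each flush with a corner of the seat.

B is a spool: two coaxial disc flanges of radius 110 mm and thickness 14 mm, joined by a core cylinder of radius 38 mm and height 159 mm. The lower flange rests on z = 0 and the three cylinders share a vertical axis.

The spool is on top of the stool, centred.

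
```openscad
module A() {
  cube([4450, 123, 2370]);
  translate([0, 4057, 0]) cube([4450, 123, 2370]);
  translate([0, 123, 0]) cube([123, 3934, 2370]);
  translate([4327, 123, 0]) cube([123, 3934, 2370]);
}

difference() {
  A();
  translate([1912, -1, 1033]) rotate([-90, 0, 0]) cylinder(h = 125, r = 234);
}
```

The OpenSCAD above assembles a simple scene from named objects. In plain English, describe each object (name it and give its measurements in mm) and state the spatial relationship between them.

A is the wall frame of a small rectangular building: four walls, each 2370 mm tall and 123 mm thick, enclosing a footprint 4450 mm (x) by 4180 mm (y) outside-to-outside, with no floor or roof. The front and back walls (the −y and +y sides) span the full width; the two side walls fit between them.

The house frame has a circular hole of radius 234 mm through its front wall, centred at (x = 1912, z = 1033).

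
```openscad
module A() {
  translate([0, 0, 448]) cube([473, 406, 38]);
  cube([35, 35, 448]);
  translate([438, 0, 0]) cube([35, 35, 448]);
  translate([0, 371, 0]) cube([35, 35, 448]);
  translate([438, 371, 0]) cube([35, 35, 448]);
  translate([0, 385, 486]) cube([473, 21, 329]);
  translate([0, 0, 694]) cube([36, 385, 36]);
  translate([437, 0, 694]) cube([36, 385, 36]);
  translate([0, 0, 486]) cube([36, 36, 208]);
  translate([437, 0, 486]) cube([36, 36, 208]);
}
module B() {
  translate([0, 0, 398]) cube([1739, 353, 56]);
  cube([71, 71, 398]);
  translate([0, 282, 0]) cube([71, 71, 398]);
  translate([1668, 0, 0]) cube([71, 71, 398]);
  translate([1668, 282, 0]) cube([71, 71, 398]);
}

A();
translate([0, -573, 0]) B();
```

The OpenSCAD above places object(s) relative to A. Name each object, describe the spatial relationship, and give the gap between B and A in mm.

The bench's nearest face is 220 mm from the chair's −y face.

A is a chair. B is a bench. The bench is on the floor beside the chair on its −y side. The gap between the bench and the chair is 220 mm.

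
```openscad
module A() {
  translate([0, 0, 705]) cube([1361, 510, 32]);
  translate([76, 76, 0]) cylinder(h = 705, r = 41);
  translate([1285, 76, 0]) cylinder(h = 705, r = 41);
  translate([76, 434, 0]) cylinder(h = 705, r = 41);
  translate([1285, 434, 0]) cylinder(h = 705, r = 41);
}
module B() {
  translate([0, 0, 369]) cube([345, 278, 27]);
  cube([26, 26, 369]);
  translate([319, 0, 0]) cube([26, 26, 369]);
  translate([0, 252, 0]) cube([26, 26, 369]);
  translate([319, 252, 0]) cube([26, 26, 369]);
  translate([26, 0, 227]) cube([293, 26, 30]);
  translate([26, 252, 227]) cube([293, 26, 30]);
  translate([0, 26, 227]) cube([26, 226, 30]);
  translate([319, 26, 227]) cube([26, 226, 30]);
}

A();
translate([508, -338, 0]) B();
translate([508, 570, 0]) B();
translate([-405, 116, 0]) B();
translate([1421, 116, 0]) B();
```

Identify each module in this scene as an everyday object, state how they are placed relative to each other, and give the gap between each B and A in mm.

A is a table. B is a stool. Four stools sit around the table at the −y, +y, −x, +x sides. The gap between each stool and the table is 60 mm.

Each stool's nearest face is 60 mm from the table's bounding box.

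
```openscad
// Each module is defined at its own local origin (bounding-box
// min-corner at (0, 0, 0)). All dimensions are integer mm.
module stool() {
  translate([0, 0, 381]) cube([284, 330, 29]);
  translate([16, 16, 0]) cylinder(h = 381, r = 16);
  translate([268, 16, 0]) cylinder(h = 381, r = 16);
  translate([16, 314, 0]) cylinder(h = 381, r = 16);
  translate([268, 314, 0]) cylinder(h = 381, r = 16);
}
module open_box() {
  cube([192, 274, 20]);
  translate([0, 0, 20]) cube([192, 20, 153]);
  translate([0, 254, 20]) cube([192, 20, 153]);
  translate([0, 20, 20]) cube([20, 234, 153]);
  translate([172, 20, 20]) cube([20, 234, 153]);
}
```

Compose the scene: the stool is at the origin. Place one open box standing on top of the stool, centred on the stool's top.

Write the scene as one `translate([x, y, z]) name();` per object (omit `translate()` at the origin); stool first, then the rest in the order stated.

stool();
translate([46, 28, 410]) open_box();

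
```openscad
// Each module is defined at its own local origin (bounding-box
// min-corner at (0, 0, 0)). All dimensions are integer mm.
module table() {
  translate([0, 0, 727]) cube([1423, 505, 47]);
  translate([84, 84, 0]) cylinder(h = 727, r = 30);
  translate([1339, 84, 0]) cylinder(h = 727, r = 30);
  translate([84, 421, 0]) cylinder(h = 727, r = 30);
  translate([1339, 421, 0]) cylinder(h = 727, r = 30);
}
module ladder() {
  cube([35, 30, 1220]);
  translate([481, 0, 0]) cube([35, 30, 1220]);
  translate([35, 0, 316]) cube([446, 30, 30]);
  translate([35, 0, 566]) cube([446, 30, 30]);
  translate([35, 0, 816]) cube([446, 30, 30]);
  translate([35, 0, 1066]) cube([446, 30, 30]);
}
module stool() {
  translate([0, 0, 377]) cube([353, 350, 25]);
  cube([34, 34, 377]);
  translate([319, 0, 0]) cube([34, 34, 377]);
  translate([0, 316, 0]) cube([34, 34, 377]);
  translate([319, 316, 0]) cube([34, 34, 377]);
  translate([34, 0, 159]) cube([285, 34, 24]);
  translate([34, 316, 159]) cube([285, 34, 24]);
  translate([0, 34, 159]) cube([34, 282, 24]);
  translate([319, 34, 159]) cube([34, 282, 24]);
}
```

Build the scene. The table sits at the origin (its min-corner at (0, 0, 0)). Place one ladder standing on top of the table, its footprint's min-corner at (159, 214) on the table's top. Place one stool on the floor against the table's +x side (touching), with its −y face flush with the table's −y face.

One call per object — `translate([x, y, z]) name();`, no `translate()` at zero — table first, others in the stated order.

table();
translate([159, 214, 774]) ladder();
translate([1423, 0, 0]) stool();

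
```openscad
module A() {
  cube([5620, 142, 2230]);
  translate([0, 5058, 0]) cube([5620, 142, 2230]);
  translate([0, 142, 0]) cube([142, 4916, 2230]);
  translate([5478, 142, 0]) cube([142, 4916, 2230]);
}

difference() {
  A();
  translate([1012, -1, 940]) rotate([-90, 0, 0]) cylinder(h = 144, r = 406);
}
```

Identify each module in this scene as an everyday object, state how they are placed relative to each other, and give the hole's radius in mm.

A is a house frame. The house frame has a circular hole through its front wall. The hole's radius is 406 mm.

The subtracted cylinder has r = 406 mm.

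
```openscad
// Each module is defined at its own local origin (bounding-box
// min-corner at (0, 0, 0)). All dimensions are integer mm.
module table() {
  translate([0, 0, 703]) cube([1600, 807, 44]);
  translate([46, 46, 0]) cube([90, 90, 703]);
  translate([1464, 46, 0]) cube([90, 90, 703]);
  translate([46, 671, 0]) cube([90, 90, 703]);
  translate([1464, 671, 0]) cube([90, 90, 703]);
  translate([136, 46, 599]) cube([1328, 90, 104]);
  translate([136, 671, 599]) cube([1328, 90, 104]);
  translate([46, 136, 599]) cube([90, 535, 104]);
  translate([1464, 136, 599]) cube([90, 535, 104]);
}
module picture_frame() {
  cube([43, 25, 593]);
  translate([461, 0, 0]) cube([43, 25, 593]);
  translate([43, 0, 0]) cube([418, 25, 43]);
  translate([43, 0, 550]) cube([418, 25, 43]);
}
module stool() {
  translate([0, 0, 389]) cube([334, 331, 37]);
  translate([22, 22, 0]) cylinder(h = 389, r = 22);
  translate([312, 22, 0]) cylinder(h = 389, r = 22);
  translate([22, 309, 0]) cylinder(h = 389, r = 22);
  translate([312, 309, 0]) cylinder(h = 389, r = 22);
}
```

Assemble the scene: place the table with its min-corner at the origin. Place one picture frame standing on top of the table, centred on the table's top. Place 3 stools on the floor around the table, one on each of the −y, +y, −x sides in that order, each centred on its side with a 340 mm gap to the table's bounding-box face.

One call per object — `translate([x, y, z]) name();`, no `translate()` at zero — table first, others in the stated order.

table();
translate([548, 391, 747]) picture_frame();
translate([633, -671, 0]) stool();
translate([633, 1147, 0]) stool();
translate([-674, 238, 0]) stool();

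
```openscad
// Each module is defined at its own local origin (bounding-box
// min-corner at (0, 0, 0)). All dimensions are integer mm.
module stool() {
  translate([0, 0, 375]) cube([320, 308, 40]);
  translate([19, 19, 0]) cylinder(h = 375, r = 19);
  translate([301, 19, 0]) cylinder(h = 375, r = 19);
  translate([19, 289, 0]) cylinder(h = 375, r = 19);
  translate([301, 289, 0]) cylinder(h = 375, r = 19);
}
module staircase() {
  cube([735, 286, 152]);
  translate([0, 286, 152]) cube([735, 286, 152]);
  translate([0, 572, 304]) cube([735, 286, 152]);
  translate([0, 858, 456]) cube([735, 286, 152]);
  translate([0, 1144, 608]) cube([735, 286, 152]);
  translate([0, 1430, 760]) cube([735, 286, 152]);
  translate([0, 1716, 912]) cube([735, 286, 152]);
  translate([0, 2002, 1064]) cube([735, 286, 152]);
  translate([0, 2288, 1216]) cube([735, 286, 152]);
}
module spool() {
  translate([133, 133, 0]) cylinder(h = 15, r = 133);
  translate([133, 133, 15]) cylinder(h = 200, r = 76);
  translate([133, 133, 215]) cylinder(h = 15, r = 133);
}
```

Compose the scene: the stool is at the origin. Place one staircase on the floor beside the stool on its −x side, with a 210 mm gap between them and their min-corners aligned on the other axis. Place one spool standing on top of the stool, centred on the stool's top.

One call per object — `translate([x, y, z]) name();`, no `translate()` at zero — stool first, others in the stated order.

stool();
translate([-945, 0, 0]) staircase();
translate([27, 21, 415]) spool();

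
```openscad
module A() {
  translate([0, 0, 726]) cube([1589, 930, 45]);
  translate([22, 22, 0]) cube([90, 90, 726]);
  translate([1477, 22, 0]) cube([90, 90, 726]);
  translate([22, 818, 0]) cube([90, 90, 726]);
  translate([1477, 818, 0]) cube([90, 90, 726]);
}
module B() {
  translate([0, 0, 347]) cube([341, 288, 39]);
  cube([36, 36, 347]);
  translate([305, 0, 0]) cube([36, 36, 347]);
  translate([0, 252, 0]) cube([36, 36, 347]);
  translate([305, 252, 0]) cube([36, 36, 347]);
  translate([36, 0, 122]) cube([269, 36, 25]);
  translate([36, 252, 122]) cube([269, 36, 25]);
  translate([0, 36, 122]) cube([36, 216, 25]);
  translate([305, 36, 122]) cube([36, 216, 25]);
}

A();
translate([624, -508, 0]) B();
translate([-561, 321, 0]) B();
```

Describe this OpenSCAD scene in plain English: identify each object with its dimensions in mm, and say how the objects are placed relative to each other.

A is a rectangular dining table. The top is 1589×930×45 mm with its upper surface at z = 771 mm. It stands on four 90×90 mm square legs, each inset 22 mm from the nearest pair of top edges, running from the floor to the underside of the top.

B is a simple wooden stool: a rectangular seat 341 mm (x) by 288 mm (y), 39 mm thick, top face at z = 386 mm, on four square legs, each 36×36 mm in cross-section. The legs rest on z = 0, each flush with a corner of the seat. Four stretchers, 36 mm wide and 25 mm tall, connect adjacent legs with their undersides at z = 122 mm, each running between the inner faces of the legs it joins and aligned with the legs' outer faces on the other axis.

Two stools sit around the table at the −y, −x sides.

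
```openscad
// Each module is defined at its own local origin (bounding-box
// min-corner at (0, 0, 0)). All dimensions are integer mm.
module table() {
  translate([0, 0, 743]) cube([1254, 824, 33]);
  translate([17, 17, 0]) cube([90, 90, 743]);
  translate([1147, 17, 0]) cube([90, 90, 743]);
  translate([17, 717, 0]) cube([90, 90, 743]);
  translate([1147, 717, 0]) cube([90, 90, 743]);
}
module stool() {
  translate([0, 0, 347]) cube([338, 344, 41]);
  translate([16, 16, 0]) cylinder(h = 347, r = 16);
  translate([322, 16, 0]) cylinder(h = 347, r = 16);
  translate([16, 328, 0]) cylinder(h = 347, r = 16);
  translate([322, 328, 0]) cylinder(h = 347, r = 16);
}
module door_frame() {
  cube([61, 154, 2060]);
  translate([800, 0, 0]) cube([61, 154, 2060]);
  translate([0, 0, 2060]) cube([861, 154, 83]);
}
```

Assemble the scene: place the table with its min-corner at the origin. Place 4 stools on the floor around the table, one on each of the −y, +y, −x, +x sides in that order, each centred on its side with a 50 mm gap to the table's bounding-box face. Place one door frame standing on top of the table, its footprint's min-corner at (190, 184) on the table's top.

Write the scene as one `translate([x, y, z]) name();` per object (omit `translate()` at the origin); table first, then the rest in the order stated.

table();
translate([458, -394, 0]) stool();
translate([458, 874, 0]) stool();
translate([-388, 240, 0]) stool();
translate([1304, 240, 0]) stool();
translate([190, 184, 776]) door_frame();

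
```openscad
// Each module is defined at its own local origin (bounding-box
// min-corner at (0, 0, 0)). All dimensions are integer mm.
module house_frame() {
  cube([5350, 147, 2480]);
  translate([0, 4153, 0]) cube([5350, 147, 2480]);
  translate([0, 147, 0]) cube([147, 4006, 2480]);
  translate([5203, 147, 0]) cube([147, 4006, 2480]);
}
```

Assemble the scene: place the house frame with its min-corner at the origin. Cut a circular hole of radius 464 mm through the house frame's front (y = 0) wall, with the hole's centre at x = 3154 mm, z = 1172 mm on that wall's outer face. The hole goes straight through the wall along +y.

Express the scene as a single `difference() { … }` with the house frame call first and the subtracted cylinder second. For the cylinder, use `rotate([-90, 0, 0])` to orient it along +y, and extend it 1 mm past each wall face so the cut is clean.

difference() {
  house_frame();
  translate([3154, -1, 1172]) rotate([-90, 0, 0]) cylinder(h = 149, r = 464);
}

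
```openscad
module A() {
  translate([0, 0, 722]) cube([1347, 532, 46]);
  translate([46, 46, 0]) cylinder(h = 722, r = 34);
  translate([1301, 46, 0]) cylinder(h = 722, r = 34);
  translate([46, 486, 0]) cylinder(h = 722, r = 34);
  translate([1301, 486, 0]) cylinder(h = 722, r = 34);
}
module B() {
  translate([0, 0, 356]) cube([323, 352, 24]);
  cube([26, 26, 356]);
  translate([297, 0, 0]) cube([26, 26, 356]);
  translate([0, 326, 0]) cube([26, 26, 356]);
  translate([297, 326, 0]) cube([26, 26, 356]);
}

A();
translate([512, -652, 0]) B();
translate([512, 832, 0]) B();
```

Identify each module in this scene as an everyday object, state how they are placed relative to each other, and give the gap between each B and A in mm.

Each stool's nearest face is 300 mm from the table's bounding box.

A is a table. B is a stool. Two stools sit around the table at the −y, +y sides. The gap between each stool and the table is 300 mm.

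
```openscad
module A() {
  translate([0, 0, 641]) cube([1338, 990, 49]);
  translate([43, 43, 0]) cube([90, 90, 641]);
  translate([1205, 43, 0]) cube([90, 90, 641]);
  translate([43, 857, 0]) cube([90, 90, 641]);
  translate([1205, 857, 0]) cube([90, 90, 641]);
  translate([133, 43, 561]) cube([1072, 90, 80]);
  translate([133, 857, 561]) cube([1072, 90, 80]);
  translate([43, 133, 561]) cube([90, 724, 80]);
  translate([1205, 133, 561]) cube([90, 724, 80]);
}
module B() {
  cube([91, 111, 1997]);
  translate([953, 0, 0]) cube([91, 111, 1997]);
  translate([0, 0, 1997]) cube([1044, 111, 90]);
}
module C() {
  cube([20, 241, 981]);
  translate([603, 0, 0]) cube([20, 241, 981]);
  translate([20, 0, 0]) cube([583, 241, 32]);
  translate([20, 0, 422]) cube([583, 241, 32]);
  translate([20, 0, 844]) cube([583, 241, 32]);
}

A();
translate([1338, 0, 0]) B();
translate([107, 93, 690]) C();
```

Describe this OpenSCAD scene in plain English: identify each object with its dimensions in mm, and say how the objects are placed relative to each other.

A is a table with a 1338×990 mm rectangular top, 49 mm thick, top surface at z = 690 mm, supported by four 90×90 mm square legs, each inset 43 mm from the nearest pair of top edges, running from the floor. Four apron rails, 90 mm thick and 80 mm tall, run between adjacent legs with their top edges flush with the underside of the top and their outer faces flush with the legs' outer faces.

B is a door frame. The clear opening is 862 mm wide and 1997 mm high. Two 91 mm wide jambs, 111 mm deep, stand either side of the opening from the floor to the top of the opening. A 90 mm thick head sits across the top of both jambs, spanning the full outside width of the frame.

C is an open bookshelf. Two side panels, each 20 mm thick, 241 mm deep and 981 mm tall, stand 623 mm apart (outside-to-outside). Between them sit 3 shelves, each 32 mm thick and 241 mm deep, spanning the full gap between the sides. The bottom shelf rests on the floor (its underside at z = 0) and the clear gap between one shelf's top and the next shelf's underside is 390 mm.

The door frame is against the table's +x side, with their −y faces flush. The bookshelf is on top of the table.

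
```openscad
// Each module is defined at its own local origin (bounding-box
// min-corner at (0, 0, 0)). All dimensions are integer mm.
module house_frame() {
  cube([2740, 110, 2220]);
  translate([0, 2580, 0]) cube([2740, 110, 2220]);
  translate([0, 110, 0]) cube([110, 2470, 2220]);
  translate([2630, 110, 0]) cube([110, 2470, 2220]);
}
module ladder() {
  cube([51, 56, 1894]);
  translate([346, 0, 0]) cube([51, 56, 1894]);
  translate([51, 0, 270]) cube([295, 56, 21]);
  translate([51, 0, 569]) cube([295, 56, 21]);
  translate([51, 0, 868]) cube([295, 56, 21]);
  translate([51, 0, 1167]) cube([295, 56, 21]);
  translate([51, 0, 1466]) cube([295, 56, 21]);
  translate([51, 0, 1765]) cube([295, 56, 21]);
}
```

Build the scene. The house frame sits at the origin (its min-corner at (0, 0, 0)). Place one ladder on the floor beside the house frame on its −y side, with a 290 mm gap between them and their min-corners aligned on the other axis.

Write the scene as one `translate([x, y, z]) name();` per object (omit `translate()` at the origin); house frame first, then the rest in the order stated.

house_frame();
translate([0, -346, 0]) ladder();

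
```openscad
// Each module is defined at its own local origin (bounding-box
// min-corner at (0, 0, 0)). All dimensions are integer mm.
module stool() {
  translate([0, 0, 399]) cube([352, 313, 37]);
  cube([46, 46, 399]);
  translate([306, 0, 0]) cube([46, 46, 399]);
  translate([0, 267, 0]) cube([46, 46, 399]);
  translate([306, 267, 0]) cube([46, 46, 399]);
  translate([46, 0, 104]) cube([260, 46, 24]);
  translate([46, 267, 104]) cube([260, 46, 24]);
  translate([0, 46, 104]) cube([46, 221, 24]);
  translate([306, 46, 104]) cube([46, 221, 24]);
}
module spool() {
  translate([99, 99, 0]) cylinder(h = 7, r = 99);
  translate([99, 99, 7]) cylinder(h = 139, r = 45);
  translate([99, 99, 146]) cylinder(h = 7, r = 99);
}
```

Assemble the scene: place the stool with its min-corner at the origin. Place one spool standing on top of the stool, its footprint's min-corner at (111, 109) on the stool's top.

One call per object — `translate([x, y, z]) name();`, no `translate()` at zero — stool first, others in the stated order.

stool();
translate([111, 109, 436]) spool();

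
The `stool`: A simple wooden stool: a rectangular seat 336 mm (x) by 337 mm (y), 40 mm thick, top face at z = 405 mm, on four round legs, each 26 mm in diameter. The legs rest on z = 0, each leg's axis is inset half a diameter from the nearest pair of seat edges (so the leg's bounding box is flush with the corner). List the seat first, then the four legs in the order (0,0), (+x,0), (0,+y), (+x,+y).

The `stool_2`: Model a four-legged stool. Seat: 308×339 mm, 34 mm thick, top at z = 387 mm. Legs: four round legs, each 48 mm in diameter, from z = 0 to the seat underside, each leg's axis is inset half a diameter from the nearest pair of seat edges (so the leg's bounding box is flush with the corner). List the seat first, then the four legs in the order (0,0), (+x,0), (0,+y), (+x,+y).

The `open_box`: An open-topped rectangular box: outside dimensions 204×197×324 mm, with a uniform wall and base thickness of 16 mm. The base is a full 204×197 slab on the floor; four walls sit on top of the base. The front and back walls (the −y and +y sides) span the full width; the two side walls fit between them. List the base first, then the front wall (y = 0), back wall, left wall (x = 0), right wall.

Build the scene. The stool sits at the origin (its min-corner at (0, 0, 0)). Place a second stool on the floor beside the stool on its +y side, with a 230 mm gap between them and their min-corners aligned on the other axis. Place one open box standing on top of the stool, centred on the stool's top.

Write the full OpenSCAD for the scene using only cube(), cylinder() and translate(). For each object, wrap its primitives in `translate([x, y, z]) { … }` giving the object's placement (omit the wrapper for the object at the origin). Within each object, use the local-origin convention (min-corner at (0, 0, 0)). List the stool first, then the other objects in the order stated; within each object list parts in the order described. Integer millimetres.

translate([0, 0, 365]) cube([336, 337, 40]);
translate([13, 13, 0]) cylinder(h = 365, r = 13);
translate([323, 13, 0]) cylinder(h = 365, r = 13);
translate([13, 324, 0]) cylinder(h = 365, r = 13);
translate([323, 324, 0]) cylinder(h = 365, r = 13);
translate([0, 567, 0]) {
  translate([0, 0, 353]) cube([308, 339, 34]);
  translate([24, 24, 0]) cylinder(h = 353, r = 24);
  translate([284, 24, 0]) cylinder(h = 353, r = 24);
  translate([24, 315, 0]) cylinder(h = 353, r = 24);
  translate([284, 315, 0]) cylinder(h = 353, r = 24);
}
translate([66, 70, 405]) {
  cube([204, 197, 16]);
  translate([0, 0, 16]) cube([204, 16, 308]);
  translate([0, 181, 16]) cube([204, 16, 308]);
  translate([0, 16, 16]) cube([16, 165, 308]);
  translate([188, 16, 16]) cube([16, 165, 308]);
}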